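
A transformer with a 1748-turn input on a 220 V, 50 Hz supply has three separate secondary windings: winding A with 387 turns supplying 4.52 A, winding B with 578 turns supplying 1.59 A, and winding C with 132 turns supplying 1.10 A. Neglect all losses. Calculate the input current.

V_A = 220 × 387/1748 = 48.707 V; V_B = 220 × 578/1748 = 72.746 V; V_C = 220 × 132/1748 = 16.613 V.
P_out = V_A I_A + V_B I_B + V_C I_C = 48.707×4.52 + 72.746×1.59 + 16.613×1.10 = 220.16 + 115.67 + 18.275 = 354.10 W.
Ideal ⇒ P_in = P_out, so I_in = P_out/V_in = 354.10/220 = 1.61 A.

I_in ≈ 1.61 A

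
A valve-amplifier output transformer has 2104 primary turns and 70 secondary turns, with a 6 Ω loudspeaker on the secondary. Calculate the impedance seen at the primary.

Z_p = (N_p/N_s)² × Z_s = (2104/70)² × 6 = 5420 Ω.

Z_p ≈ 5420 Ω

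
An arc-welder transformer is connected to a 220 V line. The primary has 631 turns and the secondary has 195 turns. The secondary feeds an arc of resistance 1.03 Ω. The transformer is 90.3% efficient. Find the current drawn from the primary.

V_s = 220 × 195/631 = 67.987 V.
I_s = V_s/R = 67.987/1.03 = 66.007 A.
P_out = V_s I_s = 67.987 × 66.007 = 4487.6 W.
P_in = P_out/η = 4487.6/0.903 = 4969.7 W.
I_p = P_in/V_p = 4969.7/220 = 22.6 A.

I_p ≈ 22.6 A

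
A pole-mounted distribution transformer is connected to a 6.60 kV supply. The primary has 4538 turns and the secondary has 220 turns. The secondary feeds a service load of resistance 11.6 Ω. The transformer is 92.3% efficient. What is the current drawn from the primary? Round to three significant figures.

V_s = 6600 × 220/4538 = 319.96 V.
I_s = V_s/R = 319.96/11.6 = 27.583 A.
P_out = V_s I_s = 319.96 × 27.583 = 8825.6 W.
P_in = P_out/η = 8825.6/0.923 = 9561.9 W.
I_p = P_in/V_p = 9561.9/6600 = 1.45 A.

I_p ≈ 1.45 A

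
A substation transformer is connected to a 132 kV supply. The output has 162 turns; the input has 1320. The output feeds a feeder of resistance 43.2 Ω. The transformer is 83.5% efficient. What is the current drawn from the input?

I_in ≈ 55.1 A

V_out = 132000 × 162/1320 = 16200 V.
I_out = V_out/R = 16200/43.2 = 375.00 A.
P_out = V_out I_out = 16200 × 375.00 = 6.0750×10^6 W.
P_in = P_out/η = 6.0750×10^6/0.835 = 7.2754×10^6 W.
I_in = P_in/V_in = 7.2754×10^6/132000 = 55.1 A.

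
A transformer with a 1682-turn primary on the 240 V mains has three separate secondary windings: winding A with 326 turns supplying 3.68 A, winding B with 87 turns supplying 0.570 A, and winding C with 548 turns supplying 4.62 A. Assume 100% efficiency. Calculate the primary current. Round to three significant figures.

I_p ≈ 2.25 A

V_A = 240 × 326/1682 = 46.516 V; V_B = 240 × 87/1682 = 12.414 V; V_C = 240 × 548/1682 = 78.193 V.
P_out = V_A I_A + V_B I_B + V_C I_C = 46.516×3.68 + 12.414×0.570 + 78.193×4.62 = 171.18 + 7.0759 + 361.25 = 539.50 W.
Ideal ⇒ P_in = P_out, so I_p = P_out/V_p = 539.50/240 = 2.25 A.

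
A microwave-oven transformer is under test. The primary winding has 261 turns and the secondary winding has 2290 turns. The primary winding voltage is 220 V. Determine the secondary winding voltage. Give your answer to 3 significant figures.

V_s ≈ 1930 V

V_s/V_p = N_s/N_p, so V_s = 220 × 2290/261 = 1930 V.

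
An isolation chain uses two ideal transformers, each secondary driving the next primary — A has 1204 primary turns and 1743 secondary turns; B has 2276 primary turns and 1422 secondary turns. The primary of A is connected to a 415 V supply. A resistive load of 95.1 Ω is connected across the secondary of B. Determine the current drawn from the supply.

After A: V = 415.00 × 1743/1204 = 600.78 V.
After B: V = 600.78 × 1422/2276 = 375.36 V.
I_load = 375.36/95.1 = 3.9470 A, so P_out = 375.36 × 3.9470 = 1481.5 W.
All ideal ⇒ P_in = P_out, so I_supply = 1481.5/415 = 3.57 A.

I_supply ≈ 3.57 A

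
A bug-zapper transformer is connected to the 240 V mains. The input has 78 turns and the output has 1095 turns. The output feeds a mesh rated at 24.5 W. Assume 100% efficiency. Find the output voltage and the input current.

V_out ≈ 3370 V, I_in ≈ 0.102 A

V_out = V_in × N_out/N_in = 240 × 1095/78 = 3369.2 V.
I_out = P/V_out = 24.5/3369.2 = 0.0072717 A.
I_in = I_out × N_out/N_in = 0.0072717 × 1095/78 = 0.102 A.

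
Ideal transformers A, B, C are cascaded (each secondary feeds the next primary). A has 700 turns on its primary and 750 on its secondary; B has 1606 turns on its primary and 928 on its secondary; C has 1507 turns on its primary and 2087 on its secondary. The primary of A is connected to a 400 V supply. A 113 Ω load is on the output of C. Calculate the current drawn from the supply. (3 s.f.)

I_supply ≈ 2.60 A

After A: V = 400.00 × 750/700 = 428.57 V.
After B: V = 428.57 × 928/1606 = 247.64 V.
After C: V = 247.64 × 2087/1507 = 342.95 V.
I_load = 342.95/113 = 3.0350 A, so P_out = 342.95 × 3.0350 = 1040.9 W.
All ideal ⇒ P_in = P_out, so I_supply = 1040.9/400 = 2.60 A.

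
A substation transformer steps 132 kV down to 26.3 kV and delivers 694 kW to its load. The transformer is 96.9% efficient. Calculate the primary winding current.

I_p ≈ 5.43 A

P_in = P_out/η = 694000/0.969 = 716200 W.
I_p = P_in/V_p = 716200/132000 = 5.43 A.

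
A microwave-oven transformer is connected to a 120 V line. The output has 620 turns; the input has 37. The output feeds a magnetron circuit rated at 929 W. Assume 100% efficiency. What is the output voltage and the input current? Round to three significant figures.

V_out ≈ 2010 V, I_in ≈ 7.74 A

V_out = V_in × N_out/N_in = 120 × 620/37 = 2010.8 V.
I_out = P/V_out = 929/2010.8 = 0.46200 A.
I_in = I_out × N_out/N_in = 0.46200 × 620/37 = 7.74 A.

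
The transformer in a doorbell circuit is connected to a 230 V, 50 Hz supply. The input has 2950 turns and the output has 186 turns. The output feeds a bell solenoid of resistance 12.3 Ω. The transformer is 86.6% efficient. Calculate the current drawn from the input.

I_in ≈ 0.0858 A

V_out = 230 × 186/2950 = 14.502 V.
I_out = V_out/R = 14.502/12.3 = 1.1790 A.
P_out = V_out I_out = 14.502 × 1.1790 = 17.097 W.
P_in = P_out/η = 17.097/0.866 = 19.743 W.
I_in = P_in/V_in = 19.743/230 = 0.0858 A.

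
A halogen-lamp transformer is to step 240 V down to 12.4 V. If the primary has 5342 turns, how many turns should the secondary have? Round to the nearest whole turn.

N_s = 276 turns

N_s/N_p = V_s/V_p, so N_s = 5342 × 12.4/240 = 276.0 ≈ 276 turns.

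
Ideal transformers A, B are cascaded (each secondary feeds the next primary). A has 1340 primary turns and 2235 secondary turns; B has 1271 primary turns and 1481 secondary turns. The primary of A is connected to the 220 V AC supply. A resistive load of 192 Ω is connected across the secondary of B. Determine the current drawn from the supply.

I_supply ≈ 4.33 A

Secondary of A: V = 220.00 × 2235/1340 = 366.94 V.
Secondary of B: V = 366.94 × 1481/1271 = 427.57 V.
I_load = 427.57/192 = 2.2269 A, so P_out = 427.57 × 2.2269 = 952.16 W.
All ideal ⇒ P_in = P_out, so I_supply = 952.16/220 = 4.33 A.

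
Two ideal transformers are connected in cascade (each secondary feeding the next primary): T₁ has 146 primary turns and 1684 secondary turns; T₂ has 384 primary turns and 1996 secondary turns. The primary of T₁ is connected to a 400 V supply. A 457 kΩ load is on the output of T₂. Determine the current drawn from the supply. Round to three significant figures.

I_supply ≈ 3.15 A

After T₁: V = 400.00 × 1684/146 = 4613.7 V.
After T₂: V = 4613.7 × 1996/384 = 23982 V.
I_load = 23982/457000 = 0.052476 A, so P_out = 23982 × 0.052476 = 1258.5 W.
All ideal ⇒ P_in = P_out, so I_supply = 1258.5/400 = 3.15 A.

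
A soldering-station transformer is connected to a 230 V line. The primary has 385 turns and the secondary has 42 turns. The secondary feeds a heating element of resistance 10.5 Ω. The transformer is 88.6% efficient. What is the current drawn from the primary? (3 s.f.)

V_s = 230 × 42/385 = 25.091 V.
I_s = V_s/R = 25.091/10.5 = 2.3896 A.
P_out = V_s I_s = 25.091 × 2.3896 = 59.957 W.
P_in = P_out/η = 59.957/0.886 = 67.672 W.
I_p = P_in/V_p = 67.672/230 = 0.294 A.

I_p ≈ 0.294 A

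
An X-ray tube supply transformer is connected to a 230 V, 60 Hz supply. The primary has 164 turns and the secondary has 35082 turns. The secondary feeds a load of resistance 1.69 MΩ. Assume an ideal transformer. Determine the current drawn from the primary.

I_p ≈ 6.23 A

V_s = V_p × N_s/N_p = 230 × 35082/164 = 49200 V.
I_s = V_s/R = 49200/(1.69×10^6) = 0.029113 A.
For an ideal transformer I_p N_p = I_s N_s, so I_p = 0.029113 × 35082/164 = 6.23 A.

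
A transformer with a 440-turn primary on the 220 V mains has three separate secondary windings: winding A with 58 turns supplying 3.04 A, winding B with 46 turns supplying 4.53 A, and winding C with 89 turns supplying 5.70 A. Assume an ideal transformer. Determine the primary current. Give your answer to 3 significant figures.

I_p ≈ 2.03 A

V_A = 220 × 58/440 = 29.000 V; V_B = 220 × 46/440 = 23.000 V; V_C = 220 × 89/440 = 44.500 V.
P_out = V_A I_A + V_B I_B + V_C I_C = 29.000×3.04 + 23.000×4.53 + 44.500×5.70 = 88.160 + 104.19 + 253.65 = 446.00 W.
Ideal ⇒ P_in = P_out, so I_p = P_out/V_p = 446.00/220 = 2.03 A.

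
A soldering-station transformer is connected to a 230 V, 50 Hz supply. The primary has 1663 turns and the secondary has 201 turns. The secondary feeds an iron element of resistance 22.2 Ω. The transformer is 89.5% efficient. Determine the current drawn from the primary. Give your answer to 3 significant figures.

V_s = 230 × 201/1663 = 27.799 V.
I_s = V_s/R = 27.799/22.2 = 1.2522 A.
P_out = V_s I_s = 27.799 × 1.2522 = 34.811 W.
P_in = P_out/η = 34.811/0.895 = 38.894 W.
I_p = P_in/V_p = 38.894/230 = 0.169 A.

I_p ≈ 0.169 A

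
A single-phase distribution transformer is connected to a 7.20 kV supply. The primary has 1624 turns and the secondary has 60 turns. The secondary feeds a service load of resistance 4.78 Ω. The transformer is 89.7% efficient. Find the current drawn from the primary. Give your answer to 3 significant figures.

V_s = 7200 × 60/1624 = 266.01 V.
I_s = V_s/R = 266.01/4.78 = 55.651 A.
P_out = V_s I_s = 266.01 × 55.651 = 14804 W.
P_in = P_out/η = 14804/0.897 = 16503 W.
I_p = P_in/V_p = 16503/7200 = 2.29 A.

I_p ≈ 2.29 A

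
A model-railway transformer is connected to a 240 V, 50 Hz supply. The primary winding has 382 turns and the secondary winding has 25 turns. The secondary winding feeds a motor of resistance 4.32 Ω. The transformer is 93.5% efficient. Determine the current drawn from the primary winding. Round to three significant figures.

V_s = 240 × 25/382 = 15.707 V.
I_s = V_s/R = 15.707/4.32 = 3.6358 A.
P_out = V_s I_s = 15.707 × 3.6358 = 57.107 W.
P_in = P_out/η = 57.107/0.935 = 61.077 W.
I_p = P_in/V_p = 61.077/240 = 0.254 A.

I_p ≈ 0.254 A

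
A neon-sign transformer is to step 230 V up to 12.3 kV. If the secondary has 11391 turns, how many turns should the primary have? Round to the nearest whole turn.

N_p/N_s = V_p/V_s, so N_p = 11391 × 230/12300 = 213.0 ≈ 213 turns.

N_p = 213 turns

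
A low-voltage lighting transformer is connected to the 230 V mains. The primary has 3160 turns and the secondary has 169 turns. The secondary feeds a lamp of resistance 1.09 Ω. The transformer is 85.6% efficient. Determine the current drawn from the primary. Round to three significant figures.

I_p ≈ 0.705 A

V_s = 230 × 169/3160 = 12.301 V.
I_s = V_s/R = 12.301/1.09 = 11.285 A.
P_out = V_s I_s = 12.301 × 11.285 = 138.81 W.
P_in = P_out/η = 138.81/0.856 = 162.16 W.
I_p = P_in/V_p = 162.16/230 = 0.705 A.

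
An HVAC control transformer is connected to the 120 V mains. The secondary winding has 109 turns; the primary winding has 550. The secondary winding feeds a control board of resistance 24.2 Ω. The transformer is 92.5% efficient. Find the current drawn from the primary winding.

V_s = 120 × 109/550 = 23.782 V.
I_s = V_s/R = 23.782/24.2 = 0.98272 A.
P_out = V_s I_s = 23.782 × 0.98272 = 23.371 W.
P_in = P_out/η = 23.371/0.925 = 25.266 W.
I_p = P_in/V_p = 25.266/120 = 0.211 A.

I_p ≈ 0.211 A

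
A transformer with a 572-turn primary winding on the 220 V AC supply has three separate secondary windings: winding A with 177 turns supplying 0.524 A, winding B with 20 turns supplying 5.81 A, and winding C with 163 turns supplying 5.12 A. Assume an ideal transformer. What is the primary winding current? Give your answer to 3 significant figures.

V_A = 220 × 177/572 = 68.077 V; V_B = 220 × 20/572 = 7.6923 V; V_C = 220 × 163/572 = 62.692 V.
P_out = V_A I_A + V_B I_B + V_C I_C = 68.077×0.524 + 7.6923×5.81 + 62.692×5.12 = 35.672 + 44.692 + 320.98 = 401.35 W.
Ideal ⇒ P_in = P_out, so I_p = P_out/V_p = 401.35/220 = 1.82 A.

I_p ≈ 1.82 A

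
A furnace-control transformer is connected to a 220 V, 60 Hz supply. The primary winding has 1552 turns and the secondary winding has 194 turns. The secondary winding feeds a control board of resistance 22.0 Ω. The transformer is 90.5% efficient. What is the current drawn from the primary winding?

V_s = 220 × 194/1552 = 27.500 V.
I_s = V_s/R = 27.500/22.0 = 1.2500 A.
P_out = V_s I_s = 27.500 × 1.2500 = 34.375 W.
P_in = P_out/η = 34.375/0.905 = 37.983 W.
I_p = P_in/V_p = 37.983/220 = 0.173 A.

I_p ≈ 0.173 A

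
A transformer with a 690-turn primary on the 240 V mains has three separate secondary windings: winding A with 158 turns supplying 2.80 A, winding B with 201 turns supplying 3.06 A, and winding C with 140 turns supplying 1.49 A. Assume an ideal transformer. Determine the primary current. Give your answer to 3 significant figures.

V_A = 240 × 158/690 = 54.957 V; V_B = 240 × 201/690 = 69.913 V; V_C = 240 × 140/690 = 48.696 V.
P_out = V_A I_A + V_B I_B + V_C I_C = 54.957×2.80 + 69.913×3.06 + 48.696×1.49 = 153.88 + 213.93 + 72.557 = 440.37 W.
Ideal ⇒ P_in = P_out, so I_p = P_out/V_p = 440.37/240 = 1.83 A.

I_p ≈ 1.83 A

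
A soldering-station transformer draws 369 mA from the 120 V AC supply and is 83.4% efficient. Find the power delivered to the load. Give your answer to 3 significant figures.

P_in = V_in I_in = 120 × 0.369 = 44.280 W.
P_out = η P_in = 0.834 × 44.280 = 36.9 W.

P_out ≈ 36.9 W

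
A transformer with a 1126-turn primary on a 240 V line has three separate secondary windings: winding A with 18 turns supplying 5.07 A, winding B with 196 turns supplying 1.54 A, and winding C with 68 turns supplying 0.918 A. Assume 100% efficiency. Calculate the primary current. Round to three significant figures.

I_p ≈ 0.405 A

V_A = 240 × 18/1126 = 3.8366 V; V_B = 240 × 196/1126 = 41.776 V; V_C = 240 × 68/1126 = 14.494 V.
P_out = V_A I_A + V_B I_B + V_C I_C = 3.8366×5.07 + 41.776×1.54 + 14.494×0.918 = 19.452 + 64.335 + 13.305 = 97.092 W.
Ideal ⇒ P_in = P_out, so I_p = P_out/V_p = 97.092/240 = 0.405 A.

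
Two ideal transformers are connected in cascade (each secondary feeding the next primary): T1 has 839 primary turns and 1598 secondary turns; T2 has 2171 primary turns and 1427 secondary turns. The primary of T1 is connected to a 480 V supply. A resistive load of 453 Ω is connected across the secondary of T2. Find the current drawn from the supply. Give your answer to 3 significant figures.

After T1: V = 480.00 × 1598/839 = 914.23 V.
After T2: V = 914.23 × 1427/2171 = 600.92 V.
I_load = 600.92/453 = 1.3265 A, so P_out = 600.92 × 1.3265 = 797.15 W.
All ideal ⇒ P_in = P_out, so I_supply = 797.15/480 = 1.66 A.

I_supply ≈ 1.66 A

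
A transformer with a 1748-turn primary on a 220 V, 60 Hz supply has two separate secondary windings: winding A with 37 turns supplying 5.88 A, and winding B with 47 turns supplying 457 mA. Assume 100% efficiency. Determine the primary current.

I_p ≈ 0.137 A

V_A = 220 × 37/1748 = 4.6568 V; V_B = 220 × 47/1748 = 5.9153 V.
P_out = V_A I_A + V_B I_B = 4.6568×5.88 + 5.9153×0.457 = 27.382 + 2.7033 = 30.085 W.
Ideal ⇒ P_in = P_out, so I_p = P_out/V_p = 30.085/220 = 0.137 A.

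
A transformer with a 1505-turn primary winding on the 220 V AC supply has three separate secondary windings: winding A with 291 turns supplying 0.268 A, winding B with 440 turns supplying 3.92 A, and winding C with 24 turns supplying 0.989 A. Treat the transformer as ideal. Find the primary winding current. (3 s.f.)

V_A = 220 × 291/1505 = 42.538 V; V_B = 220 × 440/1505 = 64.319 V; V_C = 220 × 24/1505 = 3.5083 V.
P_out = V_A I_A + V_B I_B + V_C I_C = 42.538×0.268 + 64.319×3.92 + 3.5083×0.989 = 11.400 + 252.13 + 3.4697 = 267.00 W.
Ideal ⇒ P_in = P_out, so I_p = P_out/V_p = 267.00/220 = 1.21 A.

I_p ≈ 1.21 A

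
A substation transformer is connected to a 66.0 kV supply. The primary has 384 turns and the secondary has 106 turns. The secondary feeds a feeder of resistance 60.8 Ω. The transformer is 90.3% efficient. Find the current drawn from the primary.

V_s = 66000 × 106/384 = 18219 V.
I_s = V_s/R = 18219/60.8 = 299.65 A.
P_out = V_s I_s = 18219 × 299.65 = 5.4593×10^6 W.
P_in = P_out/η = 5.4593×10^6/0.903 = 6.0457×10^6 W.
I_p = P_in/V_p = 6.0457×10^6/66000 = 91.6 A.

I_p ≈ 91.6 A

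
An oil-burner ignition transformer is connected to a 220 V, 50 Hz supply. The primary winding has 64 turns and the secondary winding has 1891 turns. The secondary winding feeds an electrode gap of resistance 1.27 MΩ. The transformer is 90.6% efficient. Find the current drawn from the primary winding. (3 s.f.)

V_s = 220 × 1891/64 = 6500.3 V.
I_s = V_s/R = 6500.3/(1.27×10^6) = 0.0051184 A.
P_out = V_s I_s = 6500.3 × 0.0051184 = 33.271 W.
P_in = P_out/η = 33.271/0.906 = 36.723 W.
I_p = P_in/V_p = 36.723/220 = 0.167 A.

I_p ≈ 0.167 A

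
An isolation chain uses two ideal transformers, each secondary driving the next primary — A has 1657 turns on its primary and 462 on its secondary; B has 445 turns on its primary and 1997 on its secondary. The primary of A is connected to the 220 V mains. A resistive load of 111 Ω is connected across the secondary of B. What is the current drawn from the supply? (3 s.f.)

Secondary of A: V = 220.00 × 462/1657 = 61.340 V.
Secondary of B: V = 61.340 × 1997/445 = 275.27 V.
I_load = 275.27/111 = 2.4799 A, so P_out = 275.27 × 2.4799 = 682.65 W.
All ideal ⇒ P_in = P_out, so I_supply = 682.65/220 = 3.10 A.

I_supply ≈ 3.10 A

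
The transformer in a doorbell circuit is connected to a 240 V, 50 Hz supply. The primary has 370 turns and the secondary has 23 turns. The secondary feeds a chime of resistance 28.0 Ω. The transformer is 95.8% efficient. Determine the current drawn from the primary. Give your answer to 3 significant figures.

V_s = 240 × 23/370 = 14.919 V.
I_s = V_s/R = 14.919/28.0 = 0.53282 A.
P_out = V_s I_s = 14.919 × 0.53282 = 7.9491 W.
P_in = P_out/η = 7.9491/0.958 = 8.2976 W.
I_p = P_in/V_p = 8.2976/240 = 0.0346 A.

I_p ≈ 0.0346 A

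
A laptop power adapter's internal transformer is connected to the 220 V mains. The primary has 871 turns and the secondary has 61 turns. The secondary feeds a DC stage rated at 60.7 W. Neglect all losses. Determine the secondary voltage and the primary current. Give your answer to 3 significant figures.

V_s = V_p × N_s/N_p = 220 × 61/871 = 15.408 V.
I_s = P/V_s = 60.7/15.408 = 3.9396 A.
I_p = I_s × N_s/N_p = 3.9396 × 61/871 = 0.276 A.

V_s ≈ 15.4 V, I_p ≈ 0.276 A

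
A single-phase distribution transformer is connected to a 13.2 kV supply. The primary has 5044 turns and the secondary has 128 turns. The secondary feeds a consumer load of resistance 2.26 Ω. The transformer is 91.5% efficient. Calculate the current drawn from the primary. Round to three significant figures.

I_p ≈ 4.11 A

V_s = 13200 × 128/5044 = 334.97 V.
I_s = V_s/R = 334.97/2.26 = 148.22 A.
P_out = V_s I_s = 334.97 × 148.22 = 49649 W.
P_in = P_out/η = 49649/0.915 = 54261 W.
I_p = P_in/V_p = 54261/13200 = 4.11 A.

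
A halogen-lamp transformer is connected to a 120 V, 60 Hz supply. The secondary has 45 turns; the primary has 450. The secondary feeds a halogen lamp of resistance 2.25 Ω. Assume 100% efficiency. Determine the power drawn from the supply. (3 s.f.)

V_s = V_p × N_s/N_p = 120 × 45/450 = 12.000 V.
I_s = V_s/R = 12.000/2.25 = 5.3333 A.
I_p = I_s × N_s/N_p = 5.3333 × 45/450 = 0.53333 A.
P = V_p I_p = 120 × 0.53333 = 64.0 W.

P ≈ 64.0 W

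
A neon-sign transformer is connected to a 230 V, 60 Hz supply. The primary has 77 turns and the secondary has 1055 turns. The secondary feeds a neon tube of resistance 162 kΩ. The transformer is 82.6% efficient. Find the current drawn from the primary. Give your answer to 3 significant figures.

V_s = 230 × 1055/77 = 3151.3 V.
I_s = V_s/R = 3151.3/162000 = 0.019452 A.
P_out = V_s I_s = 3151.3 × 0.019452 = 61.301 W.
P_in = P_out/η = 61.301/0.826 = 74.214 W.
I_p = P_in/V_p = 74.214/230 = 0.323 A.

I_p ≈ 0.323 A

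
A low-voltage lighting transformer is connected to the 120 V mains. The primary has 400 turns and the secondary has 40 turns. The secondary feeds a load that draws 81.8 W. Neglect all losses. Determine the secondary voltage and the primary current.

V_s = V_p × N_s/N_p = 120 × 40/400 = 12.000 V.
I_s = P/V_s = 81.8/12.000 = 6.8167 A.
I_p = I_s × N_s/N_p = 6.8167 × 40/400 = 0.682 A.

V_s ≈ 12.0 V, I_p ≈ 0.682 A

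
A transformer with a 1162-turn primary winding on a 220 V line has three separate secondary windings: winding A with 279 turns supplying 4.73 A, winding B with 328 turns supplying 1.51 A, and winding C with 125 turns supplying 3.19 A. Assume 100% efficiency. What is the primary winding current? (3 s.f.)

I_p ≈ 1.91 A

V_A = 220 × 279/1162 = 52.823 V; V_B = 220 × 328/1162 = 62.100 V; V_C = 220 × 125/1162 = 23.666 V.
P_out = V_A I_A + V_B I_B + V_C I_C = 52.823×4.73 + 62.100×1.51 + 23.666×3.19 = 249.85 + 93.771 + 75.495 = 419.12 W.
Ideal ⇒ P_in = P_out, so I_p = P_out/V_p = 419.12/220 = 1.91 A.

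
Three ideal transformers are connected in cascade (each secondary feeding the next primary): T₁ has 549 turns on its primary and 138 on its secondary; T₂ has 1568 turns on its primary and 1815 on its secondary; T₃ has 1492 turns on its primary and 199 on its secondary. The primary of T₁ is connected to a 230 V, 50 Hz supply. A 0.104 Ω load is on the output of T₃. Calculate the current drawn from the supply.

I_supply ≈ 3.33 A

Secondary of T₁: V = 230.00 × 138/549 = 57.814 V.
Secondary of T₂: V = 57.814 × 1815/1568 = 66.921 V.
Secondary of T₃: V = 66.921 × 199/1492 = 8.9258 V.
I_load = 8.9258/0.104 = 85.825 A, so P_out = 8.9258 × 85.825 = 766.06 W.
All ideal ⇒ P_in = P_out, so I_supply = 766.06/230 = 3.33 A.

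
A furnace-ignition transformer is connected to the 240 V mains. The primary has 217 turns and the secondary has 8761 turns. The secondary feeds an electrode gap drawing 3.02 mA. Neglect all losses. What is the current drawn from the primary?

I_p ≈ 0.122 A

For an ideal transformer I_p N_p = I_s N_s, so I_p = 0.00302 × 8761/217 = 0.122 A.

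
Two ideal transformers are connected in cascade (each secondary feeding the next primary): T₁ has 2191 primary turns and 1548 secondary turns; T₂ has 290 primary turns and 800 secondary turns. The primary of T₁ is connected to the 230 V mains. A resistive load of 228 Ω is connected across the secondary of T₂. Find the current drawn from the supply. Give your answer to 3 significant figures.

I_supply ≈ 3.83 A

After T₁: V = 230.00 × 1548/2191 = 162.50 V.
After T₂: V = 162.50 × 800/290 = 448.28 V.
I_load = 448.28/228 = 1.9661 A, so P_out = 448.28 × 1.9661 = 881.38 W.
All ideal ⇒ P_in = P_out, so I_supply = 881.38/230 = 3.83 A.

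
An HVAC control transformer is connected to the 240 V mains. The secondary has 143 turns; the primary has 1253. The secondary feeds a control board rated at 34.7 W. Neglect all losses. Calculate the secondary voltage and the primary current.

V_s = V_p × N_s/N_p = 240 × 143/1253 = 27.390 V.
I_s = P/V_s = 34.7/27.390 = 1.2669 A.
I_p = I_s × N_s/N_p = 1.2669 × 143/1253 = 0.145 A.

V_s ≈ 27.4 V, I_p ≈ 0.145 A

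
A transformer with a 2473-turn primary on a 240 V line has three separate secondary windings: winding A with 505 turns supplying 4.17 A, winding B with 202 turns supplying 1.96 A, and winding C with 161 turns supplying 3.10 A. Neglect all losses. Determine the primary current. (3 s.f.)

V_A = 240 × 505/2473 = 49.009 V; V_B = 240 × 202/2473 = 19.604 V; V_C = 240 × 161/2473 = 15.625 V.
P_out = V_A I_A + V_B I_B + V_C I_C = 49.009×4.17 + 19.604×1.96 + 15.625×3.10 = 204.37 + 38.423 + 48.437 = 291.23 W.
Ideal ⇒ P_in = P_out, so I_p = P_out/V_p = 291.23/240 = 1.21 A.

I_p ≈ 1.21 A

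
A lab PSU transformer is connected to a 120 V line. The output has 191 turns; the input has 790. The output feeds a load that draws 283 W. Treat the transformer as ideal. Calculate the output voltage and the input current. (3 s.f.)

V_out = V_in × N_out/N_in = 120 × 191/790 = 29.013 V.
I_out = P/V_out = 283/29.013 = 9.7544 A.
I_in = I_out × N_out/N_in = 9.7544 × 191/790 = 2.36 A.

V_out ≈ 29.0 V, I_in ≈ 2.36 A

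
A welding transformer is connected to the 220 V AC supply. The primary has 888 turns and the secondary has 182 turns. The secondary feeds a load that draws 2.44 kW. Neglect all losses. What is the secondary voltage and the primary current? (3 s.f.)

V_s ≈ 45.1 V, I_p ≈ 11.1 A

V_s = V_p × N_s/N_p = 220 × 182/888 = 45.090 V.
I_s = P/V_s = 2440/45.090 = 54.114 A.
I_p = I_s × N_s/N_p = 54.114 × 182/888 = 11.1 A.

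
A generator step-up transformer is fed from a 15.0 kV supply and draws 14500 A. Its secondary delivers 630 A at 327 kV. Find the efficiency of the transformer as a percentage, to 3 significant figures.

η ≈ 94.7%

P_in = 15000 × 14500 = 2.17500×10^8 W.
P_out = 327000 × 630 = 2.06010×10^8 W.
η = P_out/P_in = 2.06010×10^8/(2.17500×10^8) = 0.947.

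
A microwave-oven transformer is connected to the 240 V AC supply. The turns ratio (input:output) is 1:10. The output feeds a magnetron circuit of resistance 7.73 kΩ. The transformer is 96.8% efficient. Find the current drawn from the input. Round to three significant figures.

I_in ≈ 3.21 A

V_out = 240 × 10/1 = 2400.0 V.
I_out = V_out/R = 2400.0/7730 = 0.31048 A.
P_out = V_out I_out = 2400.0 × 0.31048 = 745.15 W.
P_in = P_out/η = 745.15/0.968 = 769.78 W.
I_in = P_in/V_in = 769.78/240 = 3.21 A.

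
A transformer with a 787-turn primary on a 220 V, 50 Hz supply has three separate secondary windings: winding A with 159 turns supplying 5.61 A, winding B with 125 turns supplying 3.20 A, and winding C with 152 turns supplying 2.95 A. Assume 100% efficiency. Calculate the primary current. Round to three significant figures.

I_p ≈ 2.21 A

V_A = 220 × 159/787 = 44.447 V; V_B = 220 × 125/787 = 34.943 V; V_C = 220 × 152/787 = 42.490 V.
P_out = V_A I_A + V_B I_B + V_C I_C = 44.447×5.61 + 34.943×3.20 + 42.490×2.95 = 249.35 + 111.82 + 125.35 = 486.51 W.
Ideal ⇒ P_in = P_out, so I_p = P_out/V_p = 486.51/220 = 2.21 A.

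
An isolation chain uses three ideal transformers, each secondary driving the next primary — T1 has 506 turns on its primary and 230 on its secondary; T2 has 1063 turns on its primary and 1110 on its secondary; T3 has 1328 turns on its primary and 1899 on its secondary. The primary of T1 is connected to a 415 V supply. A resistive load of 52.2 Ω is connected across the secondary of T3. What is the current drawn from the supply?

After T1: V = 415.00 × 230/506 = 188.64 V.
After T2: V = 188.64 × 1110/1063 = 196.98 V.
After T3: V = 196.98 × 1899/1328 = 281.67 V.
I_load = 281.67/52.2 = 5.3960 A, so P_out = 281.67 × 5.3960 = 1519.9 W.
All ideal ⇒ P_in = P_out, so I_supply = 1519.9/415 = 3.66 A.

I_supply ≈ 3.66 A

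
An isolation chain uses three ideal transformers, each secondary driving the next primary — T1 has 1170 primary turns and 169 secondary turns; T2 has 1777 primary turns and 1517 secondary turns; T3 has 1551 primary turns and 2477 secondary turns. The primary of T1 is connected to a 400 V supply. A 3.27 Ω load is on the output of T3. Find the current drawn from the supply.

I_supply ≈ 4.74 A

After T1: V = 400.00 × 169/1170 = 57.778 V.
After T2: V = 57.778 × 1517/1777 = 49.324 V.
After T3: V = 49.324 × 2477/1551 = 78.772 V.
I_load = 78.772/3.27 = 24.089 A, so P_out = 78.772 × 24.089 = 1897.6 W.
All ideal ⇒ P_in = P_out, so I_supply = 1897.6/400 = 4.74 A.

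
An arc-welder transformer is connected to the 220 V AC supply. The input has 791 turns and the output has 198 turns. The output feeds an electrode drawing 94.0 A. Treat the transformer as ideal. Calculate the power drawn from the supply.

I_in = I_out × N_out/N_in = 94.0 × 198/791 = 23.530 A.
P = V_in I_in = 220 × 23.530 = 5180 W.

P ≈ 5180 W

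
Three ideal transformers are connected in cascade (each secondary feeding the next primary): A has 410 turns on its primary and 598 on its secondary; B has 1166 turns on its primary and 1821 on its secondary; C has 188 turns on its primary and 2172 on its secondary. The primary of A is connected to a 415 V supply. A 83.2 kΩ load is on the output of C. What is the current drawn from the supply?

After A: V = 415.00 × 598/410 = 605.29 V.
After B: V = 605.29 × 1821/1166 = 945.32 V.
After C: V = 945.32 × 2172/188 = 10921 V.
I_load = 10921/83200 = 0.13127 A, so P_out = 10921 × 0.13127 = 1433.6 W.
All ideal ⇒ P_in = P_out, so I_supply = 1433.6/415 = 3.45 A.

I_supply ≈ 3.45 A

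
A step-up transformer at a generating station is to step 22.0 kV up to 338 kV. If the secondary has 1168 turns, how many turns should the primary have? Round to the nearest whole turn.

N_p = 76 turns

N_p/N_s = V_p/V_s, so N_p = 1168 × 22000/338000 = 76.0 ≈ 76 turns.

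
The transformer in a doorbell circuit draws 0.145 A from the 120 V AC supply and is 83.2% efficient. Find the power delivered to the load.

P_out ≈ 14.5 W

P_in = V_p I_p = 120 × 0.145 = 17.400 W.
P_out = η P_in = 0.832 × 17.400 = 14.5 W.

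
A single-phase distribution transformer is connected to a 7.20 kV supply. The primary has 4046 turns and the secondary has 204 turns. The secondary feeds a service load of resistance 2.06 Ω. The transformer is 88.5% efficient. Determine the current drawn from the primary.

I_p ≈ 10.0 A

V_s = 7200 × 204/4046 = 363.03 V.
I_s = V_s/R = 363.03/2.06 = 176.23 A.
P_out = V_s I_s = 363.03 × 176.23 = 63974 W.
P_in = P_out/η = 63974/0.885 = 72287 W.
I_p = P_in/V_p = 72287/7200 = 10.0 A.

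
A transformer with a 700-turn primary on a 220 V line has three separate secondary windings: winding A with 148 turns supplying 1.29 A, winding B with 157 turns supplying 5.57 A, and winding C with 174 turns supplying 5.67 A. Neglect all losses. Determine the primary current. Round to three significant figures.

I_p ≈ 2.93 A

V_A = 220 × 148/700 = 46.514 V; V_B = 220 × 157/700 = 49.343 V; V_C = 220 × 174/700 = 54.686 V.
P_out = V_A I_A + V_B I_B + V_C I_C = 46.514×1.29 + 49.343×5.57 + 54.686×5.67 = 60.003 + 274.84 + 310.07 = 644.91 W.
Ideal ⇒ P_in = P_out, so I_p = P_out/V_p = 644.91/220 = 2.93 A.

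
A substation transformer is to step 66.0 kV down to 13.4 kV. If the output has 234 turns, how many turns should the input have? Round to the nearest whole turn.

N_in = 1153 turns

N_in/N_out = V_in/V_out, so N_in = 234 × 66000/13400 = 1152.5 ≈ 1153 turns.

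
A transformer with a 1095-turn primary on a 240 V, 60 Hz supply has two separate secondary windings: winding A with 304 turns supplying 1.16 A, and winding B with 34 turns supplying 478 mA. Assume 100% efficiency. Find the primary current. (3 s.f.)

I_p ≈ 0.337 A

V_A = 240 × 304/1095 = 66.630 V; V_B = 240 × 34/1095 = 7.4521 V.
P_out = V_A I_A + V_B I_B = 66.630×1.16 + 7.4521×0.478 = 77.291 + 3.5621 = 80.853 W.
Ideal ⇒ P_in = P_out, so I_p = P_out/V_p = 80.853/240 = 0.337 A.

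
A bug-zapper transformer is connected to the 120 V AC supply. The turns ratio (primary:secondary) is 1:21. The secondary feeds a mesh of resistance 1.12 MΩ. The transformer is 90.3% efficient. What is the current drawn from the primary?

I_p ≈ 0.0523 A

V_s = 120 × 21/1 = 2520.0 V.
I_s = V_s/R = 2520.0/(1.12×10^6) = 0.0022500 A.
P_out = V_s I_s = 2520.0 × 0.0022500 = 5.6700 W.
P_in = P_out/η = 5.6700/0.903 = 6.2791 W.
I_p = P_in/V_p = 6.2791/120 = 0.0523 A.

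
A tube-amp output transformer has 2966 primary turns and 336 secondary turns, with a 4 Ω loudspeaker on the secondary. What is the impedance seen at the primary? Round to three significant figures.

Z_p = (N_p/N_s)² × Z_s = (2966/336)² × 4 = 312 Ω.

Z_p ≈ 312 Ω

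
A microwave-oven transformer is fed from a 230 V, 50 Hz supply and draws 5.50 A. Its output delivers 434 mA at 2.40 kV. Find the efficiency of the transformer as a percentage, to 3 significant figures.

η ≈ 82.3%

P_in = 230 × 5.50 = 1265.00 W.
P_out = 2400 × 0.434 = 1041.60 W.
η = P_out/P_in = 1041.60/1265.00 = 0.823.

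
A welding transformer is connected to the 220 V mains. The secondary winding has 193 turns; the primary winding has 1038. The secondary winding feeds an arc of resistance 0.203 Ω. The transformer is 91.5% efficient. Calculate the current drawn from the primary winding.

I_p ≈ 40.9 A

V_s = 220 × 193/1038 = 40.906 V.
I_s = V_s/R = 40.906/0.203 = 201.51 A.
P_out = V_s I_s = 40.906 × 201.51 = 8242.7 W.
P_in = P_out/η = 8242.7/0.915 = 9008.4 W.
I_p = P_in/V_p = 9008.4/220 = 40.9 A.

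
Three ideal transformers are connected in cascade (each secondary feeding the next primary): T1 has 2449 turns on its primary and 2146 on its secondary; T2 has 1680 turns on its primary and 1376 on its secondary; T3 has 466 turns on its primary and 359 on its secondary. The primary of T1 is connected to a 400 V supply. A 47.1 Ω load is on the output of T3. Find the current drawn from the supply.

I_supply ≈ 2.60 A

Secondary of T1: V = 400.00 × 2146/2449 = 350.51 V.
Secondary of T2: V = 350.51 × 1376/1680 = 287.08 V.
Secondary of T3: V = 287.08 × 359/466 = 221.17 V.
I_load = 221.17/47.1 = 4.6957 A, so P_out = 221.17 × 4.6957 = 1038.5 W.
All ideal ⇒ P_in = P_out, so I_supply = 1038.5/400 = 2.60 A.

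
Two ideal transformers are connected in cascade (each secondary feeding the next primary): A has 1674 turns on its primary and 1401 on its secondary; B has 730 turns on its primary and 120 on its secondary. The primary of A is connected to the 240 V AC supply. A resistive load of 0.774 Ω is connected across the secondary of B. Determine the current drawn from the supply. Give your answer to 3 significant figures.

I_supply ≈ 5.87 A

After A: V = 240.00 × 1401/1674 = 200.86 V.
After B: V = 200.86 × 120/730 = 33.018 V.
I_load = 33.018/0.774 = 42.659 A, so P_out = 33.018 × 42.659 = 1408.5 W.
All ideal ⇒ P_in = P_out, so I_supply = 1408.5/240 = 5.87 A.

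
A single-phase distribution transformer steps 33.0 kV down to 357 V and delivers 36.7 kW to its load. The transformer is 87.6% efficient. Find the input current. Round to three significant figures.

P_in = P_out/η = 36700/0.876 = 41895 W.
I_in = P_in/V_in = 41895/33000 = 1.27 A.

I_in ≈ 1.27 A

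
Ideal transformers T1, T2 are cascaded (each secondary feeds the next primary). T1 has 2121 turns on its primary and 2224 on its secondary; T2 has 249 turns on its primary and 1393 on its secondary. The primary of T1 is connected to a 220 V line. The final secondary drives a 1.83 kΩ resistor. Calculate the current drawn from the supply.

I_supply ≈ 4.14 A

After T1: V = 220.00 × 2224/2121 = 230.68 V.
After T2: V = 230.68 × 1393/249 = 1290.5 V.
I_load = 1290.5/1830 = 0.70521 A, so P_out = 1290.5 × 0.70521 = 910.09 W.
All ideal ⇒ P_in = P_out, so I_supply = 910.09/220 = 4.14 A.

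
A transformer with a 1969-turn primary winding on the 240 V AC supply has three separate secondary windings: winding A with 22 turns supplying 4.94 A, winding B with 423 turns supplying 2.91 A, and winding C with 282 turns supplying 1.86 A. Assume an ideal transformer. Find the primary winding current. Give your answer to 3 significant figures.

V_A = 240 × 22/1969 = 2.6816 V; V_B = 240 × 423/1969 = 51.559 V; V_C = 240 × 282/1969 = 34.373 V.
P_out = V_A I_A + V_B I_B + V_C I_C = 2.6816×4.94 + 51.559×2.91 + 34.373×1.86 = 13.247 + 150.04 + 63.933 = 227.22 W.
Ideal ⇒ P_in = P_out, so I_p = P_out/V_p = 227.22/240 = 0.947 A.

I_p ≈ 0.947 A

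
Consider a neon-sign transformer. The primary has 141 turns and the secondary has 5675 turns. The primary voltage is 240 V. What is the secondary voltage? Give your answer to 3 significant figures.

V_s ≈ 9660 V

V_s/V_p = N_s/N_p, so V_s = 240 × 5675/141 = 9660 V.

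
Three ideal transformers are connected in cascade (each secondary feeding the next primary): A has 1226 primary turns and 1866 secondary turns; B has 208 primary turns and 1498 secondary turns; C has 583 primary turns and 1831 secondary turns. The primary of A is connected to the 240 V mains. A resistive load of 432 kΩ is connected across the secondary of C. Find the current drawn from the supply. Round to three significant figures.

I_supply ≈ 0.658 A

Secondary of A: V = 240.00 × 1866/1226 = 365.29 V.
Secondary of B: V = 365.29 × 1498/208 = 2630.8 V.
Secondary of C: V = 2630.8 × 1831/583 = 8262.3 V.
I_load = 8262.3/432000 = 0.019126 A, so P_out = 8262.3 × 0.019126 = 158.02 W.
All ideal ⇒ P_in = P_out, so I_supply = 158.02/240 = 0.658 A.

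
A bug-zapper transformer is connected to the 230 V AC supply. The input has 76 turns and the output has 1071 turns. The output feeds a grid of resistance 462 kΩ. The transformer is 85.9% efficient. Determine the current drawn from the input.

V_out = 230 × 1071/76 = 3241.2 V.
I_out = V_out/R = 3241.2/462000 = 0.0070156 A.
P_out = V_out I_out = 3241.2 × 0.0070156 = 22.739 W.
P_in = P_out/η = 22.739/0.859 = 26.471 W.
I_in = P_in/V_in = 26.471/230 = 0.115 A.

I_in ≈ 0.115 A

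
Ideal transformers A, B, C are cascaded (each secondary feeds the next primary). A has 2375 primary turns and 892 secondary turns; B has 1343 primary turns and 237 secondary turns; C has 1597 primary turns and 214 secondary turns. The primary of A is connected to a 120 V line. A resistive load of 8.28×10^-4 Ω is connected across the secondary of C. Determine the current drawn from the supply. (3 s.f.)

Secondary of A: V = 120.00 × 892/2375 = 45.069 V.
Secondary of B: V = 45.069 × 237/1343 = 7.9534 V.
Secondary of C: V = 7.9534 × 214/1597 = 1.0658 V.
I_load = 1.0658/(8.28×10^-4) = 1287.2 A, so P_out = 1.0658 × 1287.2 = 1371.8 W.
All ideal ⇒ P_in = P_out, so I_supply = 1371.8/120 = 11.4 A.

I_supply ≈ 11.4 A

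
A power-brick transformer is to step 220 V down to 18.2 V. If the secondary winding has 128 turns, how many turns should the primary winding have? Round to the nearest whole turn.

N_p = 1547 turns

N_p/N_s = V_p/V_s, so N_p = 128 × 220/18.2 = 1547.3 ≈ 1547 turns.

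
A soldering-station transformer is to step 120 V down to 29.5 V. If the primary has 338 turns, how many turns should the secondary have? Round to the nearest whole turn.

N_s/N_p = V_s/V_p, so N_s = 338 × 29.5/120 = 83.1 ≈ 83 turns.

N_s = 83 turns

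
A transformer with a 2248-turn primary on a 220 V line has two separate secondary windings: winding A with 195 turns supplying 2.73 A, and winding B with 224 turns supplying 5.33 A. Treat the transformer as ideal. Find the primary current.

I_p ≈ 0.768 A

V_A = 220 × 195/2248 = 19.084 V; V_B = 220 × 224/2248 = 21.922 V.
P_out = V_A I_A + V_B I_B = 19.084×2.73 + 21.922×5.33 = 52.098 + 116.84 = 168.94 W.
Ideal ⇒ P_in = P_out, so I_p = P_out/V_p = 168.94/220 = 0.768 A.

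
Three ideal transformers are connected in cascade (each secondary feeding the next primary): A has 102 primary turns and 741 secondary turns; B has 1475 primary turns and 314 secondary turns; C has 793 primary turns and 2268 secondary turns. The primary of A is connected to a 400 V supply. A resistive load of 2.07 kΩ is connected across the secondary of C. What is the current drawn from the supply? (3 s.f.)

After A: V = 400.00 × 741/102 = 2905.9 V.
After B: V = 2905.9 × 314/1475 = 618.61 V.
After C: V = 618.61 × 2268/793 = 1769.2 V.
I_load = 1769.2/2070 = 0.85470 A, so P_out = 1769.2 × 0.85470 = 1512.2 W.
All ideal ⇒ P_in = P_out, so I_supply = 1512.2/400 = 3.78 A.

I_supply ≈ 3.78 A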